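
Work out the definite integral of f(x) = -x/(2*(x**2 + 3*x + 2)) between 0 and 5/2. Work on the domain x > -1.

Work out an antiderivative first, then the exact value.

Factor the denominator (2*(x + 1)*(x + 2)) and decompose: f = -1/(x + 2) + 1/(2*(x + 1)); each piece integrates to a log, atan, or power term.
F(x) = log(x + 1)/2 - log(x + 2) is an antiderivative of f.
Check: d/dx[log(x + 1)/2 - log(x + 2)] = -x/(2*x**2 + 6*x + 4), which equals f(x).
F(5/2) = -log(9/2) + log(7/2)/2; F(0) = -log(2).
Integral = F(5/2) - F(0) = -log(9/2) + log(7/2)/2 + log(2).

Antiderivative: F(x) = log(x + 1)/2 - log(x + 2); value = -log(9/2) + log(7/2)/2 + log(2)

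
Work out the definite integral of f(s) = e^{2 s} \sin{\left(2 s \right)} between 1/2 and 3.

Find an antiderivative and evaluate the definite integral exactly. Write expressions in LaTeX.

Antiderivative: F(s) = \frac{e^{2 s} \sin{\left(2 s \right)}}{4} - \frac{e^{2 s} \cos{\left(2 s \right)}}{4}; value = - \frac{e^{6} \cos{\left(6 \right)}}{4} + \frac{e^{6} \sin{\left(6 \right)}}{4} - \frac{e \sin{\left(1 \right)}}{4} + \frac{e \cos{\left(1 \right)}}{4}

Since d/ds undoes antidifferentiation here, F'(s) = f(s) is required of F(s).
F(s) = \frac{e^{2 s} \sin{\left(2 s \right)}}{4} - \frac{e^{2 s} \cos{\left(2 s \right)}}{4} is an antiderivative of f.
Check: d/ds[\frac{e^{2 s} \sin{\left(2 s \right)}}{4} - \frac{e^{2 s} \cos{\left(2 s \right)}}{4}] = e^{2 s} \sin{\left(2 s \right)} = f(s).
F(3) = - \frac{e^{6} \cos{\left(6 \right)}}{4} + \frac{e^{6} \sin{\left(6 \right)}}{4}; F(1/2) = - \frac{e \cos{\left(1 \right)}}{4} + \frac{e \sin{\left(1 \right)}}{4}.
Integral = F(3) - F(1/2) = - \frac{e^{6} \cos{\left(6 \right)}}{4} + \frac{e^{6} \sin{\left(6 \right)}}{4} - \frac{e \sin{\left(1 \right)}}{4} + \frac{e \cos{\left(1 \right)}}{4}.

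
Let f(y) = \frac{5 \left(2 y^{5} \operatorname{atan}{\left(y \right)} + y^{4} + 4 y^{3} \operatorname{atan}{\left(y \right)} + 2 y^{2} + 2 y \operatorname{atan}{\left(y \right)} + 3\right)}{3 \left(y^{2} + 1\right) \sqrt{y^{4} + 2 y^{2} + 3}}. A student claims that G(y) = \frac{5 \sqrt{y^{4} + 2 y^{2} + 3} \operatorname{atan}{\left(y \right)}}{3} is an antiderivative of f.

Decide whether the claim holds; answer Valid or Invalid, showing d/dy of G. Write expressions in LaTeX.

Valid - differentiating G returns exactly f.

d/dy[G] = \frac{10 y^{5} \operatorname{atan}{\left(y \right)} + 5 y^{4} + 20 y^{3} \operatorname{atan}{\left(y \right)} + 10 y^{2} + 10 y \operatorname{atan}{\left(y \right)} + 15}{3 y^{2} \sqrt{y^{4} + 2 y^{2} + 3} + 3 \sqrt{y^{4} + 2 y^{2} + 3}}
This equals f(y) exactly, so the claim holds.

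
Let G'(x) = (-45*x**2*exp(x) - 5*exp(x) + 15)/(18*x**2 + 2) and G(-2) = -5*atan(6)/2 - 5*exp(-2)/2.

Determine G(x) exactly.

G(x) = -5*exp(x)/2 + 5*atan(3*x)/2

Differentiate the proposed G(x) back; it has to land on the given G'(x).
A general antiderivative is -5*exp(x)/2 + 5*atan(3*x)/2 + C.
The condition gives C = -5*atan(6)/2 - 5*exp(-2)/2 - (-5*atan(6)/2 - 5*exp(-2)/2) = 0.
So G(x) = -5*exp(x)/2 + 5*atan(3*x)/2.
Check: d/dx[-5*exp(x)/2 + 5*atan(3*x)/2] = (-45*x**2*exp(x) - 5*exp(x) + 15)/(18*x**2 + 2) = G'(x).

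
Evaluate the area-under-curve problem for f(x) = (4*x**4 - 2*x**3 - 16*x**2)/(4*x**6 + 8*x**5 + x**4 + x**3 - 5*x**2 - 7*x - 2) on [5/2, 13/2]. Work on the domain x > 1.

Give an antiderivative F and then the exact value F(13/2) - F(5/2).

The denominator factors as (x - 1)*(x + 2)*(2*x + 1)**2*(x**2 + 1); partial fractions split f into directly integrable pieces: (31*x + 7)/(25*(x**2 + 1)) - 388/(225*(2*x + 1)) + 56/(45*(2*x + 1)**2) - 16/(135*(x + 2)) - 7/(27*(x - 1)).
F(x) = (-700*x*log(x - 1) - 2328*x*log(x + 1/2) - 320*x*log(x + 2) + 1674*x*log(x**2 + 1) + 756*x*atan(x) - 350*log(x - 1) - 1164*log(x + 1/2) - 160*log(x + 2) + 837*log(x**2 + 1) + 378*atan(x) - 840)/(1350*(2*x + 1)) is an antiderivative of f.
Check: d/dx[(-700*x*log(x - 1) - 2328*x*log(x + 1/2) - 320*x*log(x + 2) + 1674*x*log(x**2 + 1) + 756*x*atan(x) - 350*log(x - 1) - 1164*log(x + 1/2) - 160*log(x + 2) + 837*log(x**2 + 1) + 378*atan(x) - 840)/(1350*(2*x + 1))] = (4*x**4 - 2*x**3 - 16*x**2)/(4*x**6 + 8*x**5 + x**4 + x**3 - 5*x**2 - 7*x - 2) = f(x).
F(13/2) = -194*log(7)/225 - 7*log(11/2)/27 - 16*log(17/2)/135 - 2/45 + 7*atan(13/2)/25 + 31*log(173/4)/50; F(5/2) = -194*log(3)/225 - 16*log(9/2)/135 - 7*log(3/2)/27 - 14/135 + 7*atan(5/2)/25 + 31*log(29/4)/50.
Integral = F(13/2) - F(5/2) = -194*log(7)/225 - 31*log(29/4)/50 - 7*log(11/2)/27 - 7*atan(5/2)/25 - 16*log(17/2)/135 + 8/135 + 7*log(3/2)/27 + 16*log(9/2)/135 + 7*atan(13/2)/25 + 194*log(3)/225 + 31*log(173/4)/50.

Antiderivative: F(x) = (-700*x*log(x - 1) - 2328*x*log(x + 1/2) - 320*x*log(x + 2) + 1674*x*log(x**2 + 1) + 756*x*atan(x) - 350*log(x - 1) - 1164*log(x + 1/2) - 160*log(x + 2) + 837*log(x**2 + 1) + 378*atan(x) - 840)/(1350*(2*x + 1)); value = -194*log(7)/225 - 31*log(29/4)/50 - 7*log(11/2)/27 - 7*atan(5/2)/25 - 16*log(17/2)/135 + 8/135 + 7*log(3/2)/27 + 16*log(9/2)/135 + 7*atan(13/2)/25 + 194*log(3)/225 + 31*log(173/4)/50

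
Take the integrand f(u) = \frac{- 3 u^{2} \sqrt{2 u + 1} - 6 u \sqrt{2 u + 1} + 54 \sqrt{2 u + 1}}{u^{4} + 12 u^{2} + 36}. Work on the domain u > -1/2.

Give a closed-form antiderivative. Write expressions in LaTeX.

An antiderivative is F(u) = \frac{3 \left(2 u + 1\right)^{\frac{3}{2}}}{u^{2} + 6}.

Recognize the product-rule pattern: f = v'r + vr' with v = \frac{3 \left(2 u + 1\right)^{\frac{3}{2}}}{2}, r = \frac{1}{\frac{u^{2}}{2} + 3}, so integration by parts undoes it.
Check: d/du[\frac{3 \left(2 u + 1\right)^{\frac{3}{2}}}{u^{2} + 6}] = \frac{- 3 u^{2} \sqrt{2 u + 1} - 6 u \sqrt{2 u + 1} + 54 \sqrt{2 u + 1}}{u^{4} + 12 u^{2} + 36} = f(u).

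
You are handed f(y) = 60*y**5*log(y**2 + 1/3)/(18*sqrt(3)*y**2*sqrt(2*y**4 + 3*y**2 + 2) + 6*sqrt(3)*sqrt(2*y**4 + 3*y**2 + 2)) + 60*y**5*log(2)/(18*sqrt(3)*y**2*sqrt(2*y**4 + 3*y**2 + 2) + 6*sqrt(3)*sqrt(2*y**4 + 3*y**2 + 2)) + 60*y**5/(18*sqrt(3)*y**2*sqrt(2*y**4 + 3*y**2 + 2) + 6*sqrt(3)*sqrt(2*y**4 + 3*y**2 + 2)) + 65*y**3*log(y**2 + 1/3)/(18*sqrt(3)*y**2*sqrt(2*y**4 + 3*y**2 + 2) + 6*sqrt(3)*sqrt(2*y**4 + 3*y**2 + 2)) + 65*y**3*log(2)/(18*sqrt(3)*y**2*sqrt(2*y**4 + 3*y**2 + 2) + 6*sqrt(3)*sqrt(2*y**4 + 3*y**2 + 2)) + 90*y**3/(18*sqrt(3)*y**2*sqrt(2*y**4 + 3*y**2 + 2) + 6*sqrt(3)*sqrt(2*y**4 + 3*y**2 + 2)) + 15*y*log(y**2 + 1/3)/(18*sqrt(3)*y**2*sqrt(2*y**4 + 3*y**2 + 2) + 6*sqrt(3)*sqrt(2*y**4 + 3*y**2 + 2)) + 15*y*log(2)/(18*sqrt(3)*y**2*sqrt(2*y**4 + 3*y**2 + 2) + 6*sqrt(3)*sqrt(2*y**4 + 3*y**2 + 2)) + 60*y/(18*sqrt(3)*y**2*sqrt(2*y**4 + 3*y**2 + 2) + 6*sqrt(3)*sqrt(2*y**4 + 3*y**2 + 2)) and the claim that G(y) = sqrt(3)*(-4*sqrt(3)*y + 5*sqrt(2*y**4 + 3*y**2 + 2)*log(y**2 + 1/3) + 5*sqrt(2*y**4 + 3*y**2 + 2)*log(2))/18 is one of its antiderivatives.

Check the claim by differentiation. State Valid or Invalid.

Invalid: d/dy[G] - f = -2/3, which is not 0.

d/dy[G] = (60*sqrt(3)*y**5*log(y**2 + 1/3) + 60*sqrt(3)*y**5*log(2) + 60*sqrt(3)*y**5 + 65*sqrt(3)*y**3*log(y**2 + 1/3) + 65*sqrt(3)*y**3*log(2) + 90*sqrt(3)*y**3 - 36*y**2*sqrt(2*y**4 + 3*y**2 + 2) + 15*sqrt(3)*y*log(y**2 + 1/3) + 15*sqrt(3)*y*log(2) + 60*sqrt(3)*y - 12*sqrt(2*y**4 + 3*y**2 + 2))/(54*y**2*sqrt(2*y**4 + 3*y**2 + 2) + 18*sqrt(2*y**4 + 3*y**2 + 2))
d/dy[G] - f(y) = -2/3 != 0.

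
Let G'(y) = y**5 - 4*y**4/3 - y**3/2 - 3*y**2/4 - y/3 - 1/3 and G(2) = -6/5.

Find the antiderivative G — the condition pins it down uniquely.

Integrate term by term and add the pieces.
A general antiderivative is y**6/6 - 4*y**5/15 - y**4/8 - y**3/4 - y**2/6 - y/3 + C.
The condition gives C = -6/5 - (-16/5) = 2.
So G(y) = (20*y**6 - 32*y**5 - 15*y**4 - 30*y**3 - 20*y**2 - 40*y + 240)/120.
Check: d/dy[(20*y**6 - 32*y**5 - 15*y**4 - 30*y**3 - 20*y**2 - 40*y + 240)/120] = y**5 - 4*y**4/3 - y**3/2 - 3*y**2/4 - y/3 - 1/3 = G'(y).

G(y) = (20*y**6 - 32*y**5 - 15*y**4 - 30*y**3 - 20*y**2 - 40*y + 240)/120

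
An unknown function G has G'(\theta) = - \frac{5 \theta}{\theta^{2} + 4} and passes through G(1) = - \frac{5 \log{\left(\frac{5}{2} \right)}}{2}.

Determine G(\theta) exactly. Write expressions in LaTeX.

The substitution u = \frac{\theta^{2}}{2} + 2 works: G'(\theta) is exactly (dG/du)*(du/d\theta) for that inner function.
A general antiderivative is - \frac{5 \log{\left(\frac{\theta^{2}}{2} + 2 \right)}}{2} + C.
The condition gives C = - \frac{5 \log{\left(\frac{5}{2} \right)}}{2} - (- \frac{5 \log{\left(\frac{5}{2} \right)}}{2}) = 0.
So G(\theta) = - \frac{5 \log{\left(\frac{\theta^{2}}{2} + 2 \right)}}{2}.
Check: d/d\theta[- \frac{5 \log{\left(\frac{\theta^{2}}{2} + 2 \right)}}{2}] = - \frac{5 \theta}{\theta^{2} + 4} = G'(\theta).

G(\theta) = - \frac{5 \log{\left(\frac{\theta^{2}}{2} + 2 \right)}}{2}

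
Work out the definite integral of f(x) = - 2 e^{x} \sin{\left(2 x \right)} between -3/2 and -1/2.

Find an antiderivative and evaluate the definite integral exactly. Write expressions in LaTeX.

Antiderivative: F(x) = \frac{2 \left(- \sin{\left(2 x \right)} + 2 \cos{\left(2 x \right)}\right) e^{x}}{5}; value = - \frac{2 \sin{\left(3 \right)}}{5 e^{\frac{3}{2}}} - \frac{4 \cos{\left(3 \right)}}{5 e^{\frac{3}{2}}} + \frac{2 \sin{\left(1 \right)}}{5 e^{\frac{1}{2}}} + \frac{4 \cos{\left(1 \right)}}{5 e^{\frac{1}{2}}}

An antiderivative F(x) passes only if d/dx[F] lands on f(x) exactly.
F(x) = \frac{2 \left(- \sin{\left(2 x \right)} + 2 \cos{\left(2 x \right)}\right) e^{x}}{5} is an antiderivative of f.
Check: d/dx[\frac{2 \left(- \sin{\left(2 x \right)} + 2 \cos{\left(2 x \right)}\right) e^{x}}{5}] = - 2 e^{x} \sin{\left(2 x \right)} = f(x).
F(-1/2) = \frac{2 \sin{\left(1 \right)}}{5 e^{\frac{1}{2}}} + \frac{4 \cos{\left(1 \right)}}{5 e^{\frac{1}{2}}}; F(-3/2) = \frac{4 \cos{\left(3 \right)}}{5 e^{\frac{3}{2}}} + \frac{2 \sin{\left(3 \right)}}{5 e^{\frac{3}{2}}}.
Integral = F(-1/2) - F(-3/2) = - \frac{2 \sin{\left(3 \right)}}{5 e^{\frac{3}{2}}} - \frac{4 \cos{\left(3 \right)}}{5 e^{\frac{3}{2}}} + \frac{2 \sin{\left(1 \right)}}{5 e^{\frac{1}{2}}} + \frac{4 \cos{\left(1 \right)}}{5 e^{\frac{1}{2}}}.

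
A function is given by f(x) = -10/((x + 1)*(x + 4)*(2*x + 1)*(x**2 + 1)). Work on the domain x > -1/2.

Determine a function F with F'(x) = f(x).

An antiderivative is F(x) = -16*log(x + 1/2)/7 + 5*log(x + 1)/3 - 10*log(x + 4)/357 + 11*log(x**2 + 1)/34 + 7*atan(x)/17.

Factor the denominator ((x + 1)*(x + 4)*(2*x + 1)*(x**2 + 1)) and decompose: f = (11*x + 7)/(17*(x**2 + 1)) - 32/(7*(2*x + 1)) - 10/(357*(x + 4)) + 5/(3*(x + 1)); each piece integrates to a log, atan, or power term.
Check: d/dx[-16*log(x + 1/2)/7 + 5*log(x + 1)/3 - 10*log(x + 4)/357 + 11*log(x**2 + 1)/34 + 7*atan(x)/17] = -10/(2*x**5 + 11*x**4 + 15*x**3 + 15*x**2 + 13*x + 4), which equals f(x).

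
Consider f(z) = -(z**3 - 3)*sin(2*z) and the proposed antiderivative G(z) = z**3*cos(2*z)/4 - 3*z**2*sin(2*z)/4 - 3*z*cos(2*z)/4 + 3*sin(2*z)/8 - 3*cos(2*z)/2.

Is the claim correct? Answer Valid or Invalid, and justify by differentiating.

d/dz[G] = -z**3*sin(2*z)/2 - 3*z**2*cos(2*z)/4 + 3*sin(2*z)
d/dz[G] - f(z) = z**3*sin(2*z)/2 - 3*z**2*cos(2*z)/4 != 0.

Invalid: d/dz[G] - f = z**3*sin(2*z)/2 - 3*z**2*cos(2*z)/4, which is not 0.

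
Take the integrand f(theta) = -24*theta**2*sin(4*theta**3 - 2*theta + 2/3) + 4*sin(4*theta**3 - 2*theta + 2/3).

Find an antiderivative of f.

An antiderivative is F(theta) = 2*cos(4*theta**3 - 2*theta + 2/3).

The substitution u = 4*theta**3 - 2*theta + 2/3 works: f is exactly (dF/du)*(du/dtheta) for that inner function.
Check: d/dtheta[2*cos(4*theta**3 - 2*theta + 2/3)] = -24*theta**2*sin(4*theta**3 - 2*theta + 2/3) + 4*sin(4*theta**3 - 2*theta + 2/3) = f(theta).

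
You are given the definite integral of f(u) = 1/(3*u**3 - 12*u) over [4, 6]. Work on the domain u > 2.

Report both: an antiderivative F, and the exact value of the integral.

Factor the denominator (3*u*(u - 2)*(u + 2)) and decompose: f = 1/(24*(u + 2)) + 1/(24*(u - 2)) - 1/(12*u); each piece integrates to a log, atan, or power term.
F(u) = -log(u)/12 + log(u**2 - 4)/24 is an antiderivative of f.
Check: d/du[-log(u)/12 + log(u**2 - 4)/24] = 1/(3*u**3 - 12*u) = f(u).
F(6) = -log(6)/12 + log(32)/24; F(4) = -log(4)/12 + log(12)/24.
Integral = F(6) - F(4) = -log(6)/12 - log(12)/24 + log(4)/12 + log(32)/24.

Antiderivative: F(u) = -log(u)/12 + log(u**2 - 4)/24; value = -log(6)/12 - log(12)/24 + log(4)/12 + log(32)/24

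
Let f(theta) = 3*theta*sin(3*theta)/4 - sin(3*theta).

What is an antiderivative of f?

Integrate term by term and add the pieces.
Check: d/dtheta[-(3*theta*cos(3*theta) - sin(3*theta) - 4*cos(3*theta))/12] = 3*theta*sin(3*theta)/4 - sin(3*theta) = f(theta).

An antiderivative is F(theta) = -(3*theta*cos(3*theta) - sin(3*theta) - 4*cos(3*theta))/12.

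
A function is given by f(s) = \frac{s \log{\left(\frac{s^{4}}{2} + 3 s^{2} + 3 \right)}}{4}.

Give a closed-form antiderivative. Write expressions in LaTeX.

For F(s) to be correct the identity F'(s) - f(s) = 0 must hold.
Check: d/ds[\frac{s^{2} \log{\left(\frac{s^{4}}{2} + 3 s^{2} + 3 \right)}}{8} - \frac{s^{2}}{4} - \frac{\sqrt{3} \log{\left(s^{2} - \sqrt{3} + 3 \right)}}{8} + \frac{3 \log{\left(s^{2} - \sqrt{3} + 3 \right)}}{8} + \frac{\sqrt{3} \log{\left(s^{2} + \sqrt{3} + 3 \right)}}{8} + \frac{3 \log{\left(s^{2} + \sqrt{3} + 3 \right)}}{8}] = \frac{s \log{\left(\frac{s^{4}}{2} + 3 s^{2} + 3 \right)}}{4} = f(s).

An antiderivative is F(s) = \frac{s^{2} \log{\left(\frac{s^{4}}{2} + 3 s^{2} + 3 \right)}}{8} - \frac{s^{2}}{4} - \frac{\sqrt{3} \log{\left(s^{2} - \sqrt{3} + 3 \right)}}{8} + \frac{3 \log{\left(s^{2} - \sqrt{3} + 3 \right)}}{8} + \frac{\sqrt{3} \log{\left(s^{2} + \sqrt{3} + 3 \right)}}{8} + \frac{3 \log{\left(s^{2} + \sqrt{3} + 3 \right)}}{8}.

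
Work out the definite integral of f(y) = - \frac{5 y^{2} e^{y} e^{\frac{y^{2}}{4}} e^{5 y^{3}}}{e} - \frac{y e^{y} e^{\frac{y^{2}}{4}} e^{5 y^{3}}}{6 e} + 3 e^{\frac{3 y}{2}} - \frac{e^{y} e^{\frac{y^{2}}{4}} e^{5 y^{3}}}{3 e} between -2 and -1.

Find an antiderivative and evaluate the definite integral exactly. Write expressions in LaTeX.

Integrate term by term and add the pieces.
F(y) = - \frac{- 6 e^{\frac{3 y}{2}} + \frac{e^{y} e^{\frac{y^{2}}{4}} e^{5 y^{3}}}{e}}{3} is an antiderivative of f.
Check: d/dy[- \frac{- 6 e^{\frac{3 y}{2}} + \frac{e^{y} e^{\frac{y^{2}}{4}} e^{5 y^{3}}}{e}}{3}] = \frac{- 30 y^{2} e^{y} e^{\frac{y^{2}}{4}} e^{5 y^{3}} - y e^{y} e^{\frac{y^{2}}{4}} e^{5 y^{3}} + 18 e e^{\frac{3 y}{2}} - 2 e^{y} e^{\frac{y^{2}}{4}} e^{5 y^{3}}}{6 e}, which equals f(y).
F(-1) = - \frac{1}{3 e^{\frac{27}{4}}} + \frac{2}{e^{\frac{3}{2}}}; F(-2) = - \frac{1}{3 e^{42}} + \frac{2}{e^{3}}.
Integral = F(-1) - F(-2) = - \frac{2}{e^{3}} - \frac{1}{3 e^{\frac{27}{4}}} + \frac{1}{3 e^{42}} + \frac{2}{e^{\frac{3}{2}}}.

Antiderivative: F(y) = - \frac{- 6 e^{\frac{3 y}{2}} + \frac{e^{y} e^{\frac{y^{2}}{4}} e^{5 y^{3}}}{e}}{3}; value = - \frac{2}{e^{3}} - \frac{1}{3 e^{\frac{27}{4}}} + \frac{1}{3 e^{42}} + \frac{2}{e^{\frac{3}{2}}}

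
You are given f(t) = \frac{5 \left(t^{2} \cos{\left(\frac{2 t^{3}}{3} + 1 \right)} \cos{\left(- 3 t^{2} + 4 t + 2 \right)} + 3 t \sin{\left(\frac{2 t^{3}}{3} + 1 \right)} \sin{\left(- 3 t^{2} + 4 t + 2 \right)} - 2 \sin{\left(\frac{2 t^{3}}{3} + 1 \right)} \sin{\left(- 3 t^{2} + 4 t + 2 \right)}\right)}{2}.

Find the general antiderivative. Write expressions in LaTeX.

F(t) = \frac{5 \sin{\left(\frac{2 t^{3}}{3} + 1 \right)} \cos{\left(- 3 t^{2} + 4 t + 2 \right)}}{4} + C

f has the shape u'v + uv' for u = \frac{5 \cos{\left(- 3 t^{2} + 4 t + 2 \right)}}{4} and v = \sin{\left(\frac{2 t^{3}}{3} + 1 \right)} — it is the derivative of the product u*v.
Check: d/dt[\frac{5 \sin{\left(\frac{2 t^{3}}{3} + 1 \right)} \cos{\left(- 3 t^{2} + 4 t + 2 \right)}}{4}] = \frac{5 t^{2} \cos{\left(\frac{2 t^{3}}{3} + 1 \right)} \cos{\left(- 3 t^{2} + 4 t + 2 \right)}}{2} + \frac{15 t \sin{\left(\frac{2 t^{3}}{3} + 1 \right)} \sin{\left(- 3 t^{2} + 4 t + 2 \right)}}{2} - 5 \sin{\left(\frac{2 t^{3}}{3} + 1 \right)} \sin{\left(- 3 t^{2} + 4 t + 2 \right)}, which equals f(t).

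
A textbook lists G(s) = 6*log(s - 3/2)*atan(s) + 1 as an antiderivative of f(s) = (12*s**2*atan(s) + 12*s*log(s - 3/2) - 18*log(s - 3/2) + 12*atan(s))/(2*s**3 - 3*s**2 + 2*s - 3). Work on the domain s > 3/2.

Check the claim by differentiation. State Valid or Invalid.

d/ds[G] = (12*s**2*atan(s) + 12*s*log(s - 3/2) - 18*log(s - 3/2) + 12*atan(s))/(2*s**3 - 3*s**2 + 2*s - 3)
This equals f(s) exactly, so the claim holds.

Valid - differentiating G returns exactly f.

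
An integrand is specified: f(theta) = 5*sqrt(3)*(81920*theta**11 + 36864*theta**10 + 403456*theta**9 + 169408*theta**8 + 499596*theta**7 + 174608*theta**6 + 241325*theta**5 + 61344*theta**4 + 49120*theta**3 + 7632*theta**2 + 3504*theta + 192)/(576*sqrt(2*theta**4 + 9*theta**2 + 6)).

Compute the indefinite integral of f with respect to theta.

F(theta) = sqrt(3)*(20480*theta**8*sqrt(2*theta**4 + 9*theta**2 + 6) + 10240*theta**7*sqrt(2*theta**4 + 9*theta**2 + 6) + 22400*theta**6*sqrt(2*theta**4 + 9*theta**2 + 6) + 7840*theta**5*sqrt(2*theta**4 + 9*theta**2 + 6) + 8645*theta**4*sqrt(2*theta**4 + 9*theta**2 + 6) + 1960*theta**3*sqrt(2*theta**4 + 9*theta**2 + 6) + 1400*theta**2*sqrt(2*theta**4 + 9*theta**2 + 6) + 160*theta*sqrt(2*theta**4 + 9*theta**2 + 6) + 80*sqrt(2*theta**4 + 9*theta**2 + 6))/576 + C

f has the shape u'v + uv' for u = 5*(4*theta**2 + theta/2 + 1)**4/12 and v = sqrt(2*theta**4/3 + 3*theta**2 + 2) — it is the derivative of the product u*v.
Check: d/dtheta[sqrt(3)*(20480*theta**8*sqrt(2*theta**4 + 9*theta**2 + 6) + 10240*theta**7*sqrt(2*theta**4 + 9*theta**2 + 6) + 22400*theta**6*sqrt(2*theta**4 + 9*theta**2 + 6) + 7840*theta**5*sqrt(2*theta**4 + 9*theta**2 + 6) + 8645*theta**4*sqrt(2*theta**4 + 9*theta**2 + 6) + 1960*theta**3*sqrt(2*theta**4 + 9*theta**2 + 6) + 1400*theta**2*sqrt(2*theta**4 + 9*theta**2 + 6) + 160*theta*sqrt(2*theta**4 + 9*theta**2 + 6) + 80*sqrt(2*theta**4 + 9*theta**2 + 6))/576] = (409600*sqrt(3)*theta**11 + 184320*sqrt(3)*theta**10 + 2017280*sqrt(3)*theta**9 + 847040*sqrt(3)*theta**8 + 2497980*sqrt(3)*theta**7 + 873040*sqrt(3)*theta**6 + 1206625*sqrt(3)*theta**5 + 306720*sqrt(3)*theta**4 + 245600*sqrt(3)*theta**3 + 38160*sqrt(3)*theta**2 + 17520*sqrt(3)*theta + 960*sqrt(3))/(576*sqrt(2*theta**4 + 9*theta**2 + 6)), which equals f(theta).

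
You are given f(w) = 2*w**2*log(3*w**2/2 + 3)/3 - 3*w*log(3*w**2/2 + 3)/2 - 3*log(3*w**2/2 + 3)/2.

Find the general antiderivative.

F(w) = -4*w**3/27 + 3*w**2/4 + 35*w/9 + (2*w**3/9 - 3*w**2/4 - 3*w/2)*log(3*w**2/2 + 3) - 3*log(w**2 + 2)/2 - 35*sqrt(2)*atan(sqrt(2)*w/2)/9 + C

The integrand splits into summands that can be handled one at a time.
Check: d/dw[-4*w**3/27 + 3*w**2/4 + 35*w/9 + (2*w**3/9 - 3*w**2/4 - 3*w/2)*log(3*w**2/2 + 3) - 3*log(w**2 + 2)/2 - 35*sqrt(2)*atan(sqrt(2)*w/2)/9] = 2*w**2*log(w**2/2 + 1)/3 + 2*w**2*log(3)/3 - 3*w*log(w**2/2 + 1)/2 - 3*w*log(3)/2 - 3*log(w**2/2 + 1)/2 - 3*log(3)/2, which equals f(w).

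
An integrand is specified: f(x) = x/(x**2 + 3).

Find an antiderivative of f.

The substitution u = 2*x**2 + 6 works: f is exactly (dF/du)*(du/dx) for that inner function.
Check: d/dx[log(2*x**2 + 6)/2] = x/(x**2 + 3) = f(x).

An antiderivative is F(x) = log(2*x**2 + 6)/2.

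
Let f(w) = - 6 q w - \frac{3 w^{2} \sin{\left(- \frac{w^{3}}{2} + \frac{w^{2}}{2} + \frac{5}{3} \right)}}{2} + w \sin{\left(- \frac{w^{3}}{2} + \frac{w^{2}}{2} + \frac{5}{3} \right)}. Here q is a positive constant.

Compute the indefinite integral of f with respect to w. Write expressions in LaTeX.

F(w) = - 3 q w^{2} - \cos{\left(- \frac{w^{3}}{2} + \frac{w^{2}}{2} + \frac{5}{3} \right)} + C

The integrand splits into summands that can be handled one at a time.
Check: d/dw[- 3 q w^{2} - \cos{\left(- \frac{w^{3}}{2} + \frac{w^{2}}{2} + \frac{5}{3} \right)}] = - 6 q w - \frac{3 w^{2} \sin{\left(- \frac{w^{3}}{2} + \frac{w^{2}}{2} + \frac{5}{3} \right)}}{2} + w \sin{\left(- \frac{w^{3}}{2} + \frac{w^{2}}{2} + \frac{5}{3} \right)} = f(w).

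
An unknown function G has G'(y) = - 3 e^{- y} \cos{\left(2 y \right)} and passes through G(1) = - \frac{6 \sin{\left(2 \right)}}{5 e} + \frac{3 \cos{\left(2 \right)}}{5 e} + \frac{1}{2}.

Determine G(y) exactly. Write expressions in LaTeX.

G(y) = \frac{\left(5 e^{y} - 12 \sin{\left(2 y \right)} + 6 \cos{\left(2 y \right)}\right) e^{- y}}{10}

Whatever form G(y) takes, its d/dy must return the stated G'(y).
A general antiderivative is - \frac{6 e^{- y} \sin{\left(2 y \right)}}{5} + \frac{3 e^{- y} \cos{\left(2 y \right)}}{5} + C.
The condition gives C = - \frac{6 \sin{\left(2 \right)}}{5 e} + \frac{3 \cos{\left(2 \right)}}{5 e} + \frac{1}{2} - (- \frac{6 \sin{\left(2 \right)}}{5 e} + \frac{3 \cos{\left(2 \right)}}{5 e}) = \frac{1}{2}.
So G(y) = \frac{\left(5 e^{y} - 12 \sin{\left(2 y \right)} + 6 \cos{\left(2 y \right)}\right) e^{- y}}{10}.
Check: d/dy[\frac{\left(5 e^{y} - 12 \sin{\left(2 y \right)} + 6 \cos{\left(2 y \right)}\right) e^{- y}}{10}] = - 3 e^{- y} \cos{\left(2 y \right)} = G'(y).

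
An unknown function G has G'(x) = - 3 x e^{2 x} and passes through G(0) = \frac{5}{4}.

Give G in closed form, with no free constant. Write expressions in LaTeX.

G(x) = \frac{3 \left(1 - 2 x\right) e^{2 x} + 2}{4}

G'(x) has the shape u'v + uv' for u = \frac{3}{4} - \frac{3 x}{2} and v = e^{2 x} — it is the derivative of the product u*v.
A general antiderivative is \frac{\left(3 - 6 x\right) e^{2 x}}{4} + C.
The condition gives C = \frac{5}{4} - (\frac{3}{4}) = \frac{1}{2}.
So G(x) = \frac{3 \left(1 - 2 x\right) e^{2 x} + 2}{4}.
Check: d/dx[\frac{3 \left(1 - 2 x\right) e^{2 x} + 2}{4}] = - 3 x e^{2 x} = G'(x).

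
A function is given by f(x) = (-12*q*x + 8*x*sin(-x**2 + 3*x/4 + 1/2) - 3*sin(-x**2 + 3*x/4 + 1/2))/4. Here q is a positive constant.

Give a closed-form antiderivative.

An antiderivative is F(x) = -3*q*x**2/2 + cos(-x**2 + 3*x/4 + 1/2).

An antiderivative F(x) passes only if d/dx[F] lands on f(x) exactly.
Check: d/dx[-3*q*x**2/2 + cos(-x**2 + 3*x/4 + 1/2)] = -3*q*x + 2*x*sin(-x**2 + 3*x/4 + 1/2) - 3*sin(-x**2 + 3*x/4 + 1/2)/4, which equals f(x).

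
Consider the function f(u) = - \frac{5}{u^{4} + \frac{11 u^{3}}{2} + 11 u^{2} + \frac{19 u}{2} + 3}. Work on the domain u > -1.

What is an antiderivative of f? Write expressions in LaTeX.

Factor the denominator (\left(u + 1\right)^{2} \left(u + 2\right) \left(2 u + 3\right)) and decompose: f = - \frac{80}{2 u + 3} + \frac{10}{u + 2} + \frac{30}{u + 1} - \frac{10}{\left(u + 1\right)^{2}}; each piece integrates to a log, atan, or power term.
Check: d/du[\frac{10 \left(3 \left(u + 1\right) \log{\left(u + 1 \right)} - 4 \left(u + 1\right) \log{\left(u + \frac{3}{2} \right)} + \left(u + 1\right) \log{\left(u + 2 \right)} + 1\right)}{u + 1}] = - \frac{10}{2 u^{4} + 11 u^{3} + 22 u^{2} + 19 u + 6}, which equals f(u).

An antiderivative is F(u) = \frac{10 \left(3 \left(u + 1\right) \log{\left(u + 1 \right)} - 4 \left(u + 1\right) \log{\left(u + \frac{3}{2} \right)} + \left(u + 1\right) \log{\left(u + 2 \right)} + 1\right)}{u + 1}.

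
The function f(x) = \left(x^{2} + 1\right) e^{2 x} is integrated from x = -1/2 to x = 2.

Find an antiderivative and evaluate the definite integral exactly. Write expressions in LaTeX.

Recognize the product-rule pattern: f = u'v + uv' with u = \frac{x^{2}}{2} - \frac{x}{2} + \frac{3}{4}, v = e^{2 x}, so integration by parts undoes it.
F(x) = \frac{\left(2 x^{2} - 2 x + 3\right) e^{2 x}}{4} is an antiderivative of f.
Check: d/dx[\frac{\left(2 x^{2} - 2 x + 3\right) e^{2 x}}{4}] = x^{2} e^{2 x} + e^{2 x}, which equals f(x).
F(2) = \frac{7 e^{4}}{4}; F(-1/2) = \frac{9}{8 e}.
Integral = F(2) - F(-1/2) = - \frac{9}{8 e} + \frac{7 e^{4}}{4}.

Antiderivative: F(x) = \frac{\left(2 x^{2} - 2 x + 3\right) e^{2 x}}{4}; value = - \frac{9}{8 e} + \frac{7 e^{4}}{4}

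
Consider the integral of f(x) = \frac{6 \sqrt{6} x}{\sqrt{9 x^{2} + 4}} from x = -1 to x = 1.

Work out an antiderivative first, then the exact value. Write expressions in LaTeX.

The substitution u = \frac{3 x^{2}}{2} + \frac{2}{3} works: f is exactly (dF/du)*(du/dx) for that inner function.
F(x) = 4 \sqrt{\frac{3 x^{2}}{2} + \frac{2}{3}} is an antiderivative of f.
Check: d/dx[4 \sqrt{\frac{3 x^{2}}{2} + \frac{2}{3}}] = \frac{6 \sqrt{6} x}{\sqrt{9 x^{2} + 4}} = f(x).
F(1) = \frac{2 \sqrt{78}}{3}; F(-1) = \frac{2 \sqrt{78}}{3}.
Integral = F(1) - F(-1) = 0.

Antiderivative: F(x) = 4 \sqrt{\frac{3 x^{2}}{2} + \frac{2}{3}}; value = 0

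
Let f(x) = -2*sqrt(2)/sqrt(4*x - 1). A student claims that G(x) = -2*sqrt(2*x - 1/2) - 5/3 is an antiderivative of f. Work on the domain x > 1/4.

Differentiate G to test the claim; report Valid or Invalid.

Valid. The derivative of G reproduces f.

d/dx[G] = -2*sqrt(2)/sqrt(4*x - 1)
This equals f(x) exactly, so the claim holds.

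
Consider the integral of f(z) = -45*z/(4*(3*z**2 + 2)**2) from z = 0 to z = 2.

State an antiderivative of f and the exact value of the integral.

f matches the chain-rule pattern g'(h)*h' with inner function h(z) = 2*z**2 + 4/3; substituting u = h(z) collapses the integral.
F(z) = 5/(4*(2*z**2 + 4/3)) is an antiderivative of f.
Check: d/dz[5/(4*(2*z**2 + 4/3))] = -45*z/(36*z**4 + 48*z**2 + 16), which equals f(z).
F(2) = 15/112; F(0) = 15/16.
Integral = F(2) - F(0) = -45/56.

Antiderivative: F(z) = 5/(4*(2*z**2 + 4/3)); value = -45/56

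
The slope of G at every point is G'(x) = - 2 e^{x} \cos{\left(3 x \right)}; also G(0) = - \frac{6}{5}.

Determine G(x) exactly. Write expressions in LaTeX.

G(x) = - \frac{3 e^{x} \sin{\left(3 x \right)} + e^{x} \cos{\left(3 x \right)} + 5}{5}

Whatever form G(x) takes, its d/dx must return the stated G'(x).
A general antiderivative is - \frac{3 e^{x} \sin{\left(3 x \right)}}{5} - \frac{e^{x} \cos{\left(3 x \right)}}{5} + C.
The condition gives C = - \frac{6}{5} - (- \frac{1}{5}) = -1.
So G(x) = - \frac{3 e^{x} \sin{\left(3 x \right)} + e^{x} \cos{\left(3 x \right)} + 5}{5}.
Check: d/dx[- \frac{3 e^{x} \sin{\left(3 x \right)} + e^{x} \cos{\left(3 x \right)} + 5}{5}] = - 2 e^{x} \cos{\left(3 x \right)} = G'(x).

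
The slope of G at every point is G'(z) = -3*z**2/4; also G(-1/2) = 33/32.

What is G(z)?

G(z) = 1 - z**3/4

Check a candidate G(z) by differentiating: d/dz[G] must match the given G'(z).
A general antiderivative is -z**3/4 + C.
The condition gives C = 33/32 - (1/32) = 1.
So G(z) = 1 - z**3/4.
Check: d/dz[1 - z**3/4] = -3*z**2/4 = G'(z).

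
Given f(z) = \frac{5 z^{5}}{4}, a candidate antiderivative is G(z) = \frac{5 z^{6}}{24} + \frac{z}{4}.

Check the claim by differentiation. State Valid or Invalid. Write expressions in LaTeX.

d/dz[G] = \frac{5 z^{5}}{4} + \frac{1}{4}
d/dz[G] - f(z) = \frac{1}{4} != 0.

Invalid: d/dz[G] - f = \frac{1}{4}, which is not 0.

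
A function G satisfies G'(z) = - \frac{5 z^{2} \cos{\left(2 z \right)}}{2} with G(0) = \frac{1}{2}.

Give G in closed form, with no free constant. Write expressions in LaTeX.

G(z) = - \frac{10 z^{2} \sin{\left(2 z \right)} + 10 z \cos{\left(2 z \right)} - 5 \sin{\left(2 z \right)} - 4}{8}

Differentiate the proposed G(z) back; it has to land on the given G'(z).
A general antiderivative is - \frac{5 z^{2} \sin{\left(2 z \right)}}{4} - \frac{5 z \cos{\left(2 z \right)}}{4} + \frac{5 \sin{\left(2 z \right)}}{8} + C.
The condition gives C = \frac{1}{2} - (0) = \frac{1}{2}.
So G(z) = - \frac{10 z^{2} \sin{\left(2 z \right)} + 10 z \cos{\left(2 z \right)} - 5 \sin{\left(2 z \right)} - 4}{8}.
Check: d/dz[- \frac{10 z^{2} \sin{\left(2 z \right)} + 10 z \cos{\left(2 z \right)} - 5 \sin{\left(2 z \right)} - 4}{8}] = - \frac{5 z^{2} \cos{\left(2 z \right)}}{2} = G'(z).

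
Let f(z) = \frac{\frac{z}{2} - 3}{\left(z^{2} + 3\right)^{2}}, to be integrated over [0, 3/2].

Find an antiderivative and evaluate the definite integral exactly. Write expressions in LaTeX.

Differentiate the proposed F(z) back; it has to land on f(z) exactly.
F(z) = \frac{- 6 z - 2 \sqrt{3} \left(z^{2} + 3\right) \operatorname{atan}{\left(\frac{\sqrt{3} z}{3} \right)} - 3}{12 \left(z^{2} + 3\right)} is an antiderivative of f.
Check: d/dz[\frac{- 6 z - 2 \sqrt{3} \left(z^{2} + 3\right) \operatorname{atan}{\left(\frac{\sqrt{3} z}{3} \right)} - 3}{12 \left(z^{2} + 3\right)}] = \frac{z - 6}{2 z^{4} + 12 z^{2} + 18}, which equals f(z).
F(3/2) = - \frac{\sqrt{3} \operatorname{atan}{\left(\frac{\sqrt{3}}{2} \right)}}{6} - \frac{4}{21}; F(0) = - \frac{1}{12}.
Integral = F(3/2) - F(0) = - \frac{\sqrt{3} \operatorname{atan}{\left(\frac{\sqrt{3}}{2} \right)}}{6} - \frac{3}{28}.

Antiderivative: F(z) = \frac{- 6 z - 2 \sqrt{3} \left(z^{2} + 3\right) \operatorname{atan}{\left(\frac{\sqrt{3} z}{3} \right)} - 3}{12 \left(z^{2} + 3\right)}; value = - \frac{\sqrt{3} \operatorname{atan}{\left(\frac{\sqrt{3}}{2} \right)}}{6} - \frac{3}{28}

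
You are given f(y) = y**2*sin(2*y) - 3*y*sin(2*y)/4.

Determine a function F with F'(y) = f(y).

Integrate term by term and add the pieces.
Check: d/dy[(-8*y**2*cos(2*y) + 8*y*sin(2*y) + 6*y*cos(2*y) - 3*sin(2*y) + 4*cos(2*y))/16] = y**2*sin(2*y) - 3*y*sin(2*y)/4 = f(y).

An antiderivative is F(y) = (-8*y**2*cos(2*y) + 8*y*sin(2*y) + 6*y*cos(2*y) - 3*sin(2*y) + 4*cos(2*y))/16.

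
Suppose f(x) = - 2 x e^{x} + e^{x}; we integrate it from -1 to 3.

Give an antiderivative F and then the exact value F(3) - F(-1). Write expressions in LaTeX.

Recognize the product-rule pattern: f = u'v + uv' with u = 3 - 2 x, v = e^{x}, so integration by parts undoes it.
F(x) = - 2 x e^{x} + 3 e^{x} is an antiderivative of f.
Check: d/dx[- 2 x e^{x} + 3 e^{x}] = - 2 x e^{x} + e^{x} = f(x).
F(3) = - 3 e^{3}; F(-1) = \frac{5}{e}.
Integral = F(3) - F(-1) = - 3 e^{3} - \frac{5}{e}.

Antiderivative: F(x) = - 2 x e^{x} + 3 e^{x}; value = - 3 e^{3} - \frac{5}{e}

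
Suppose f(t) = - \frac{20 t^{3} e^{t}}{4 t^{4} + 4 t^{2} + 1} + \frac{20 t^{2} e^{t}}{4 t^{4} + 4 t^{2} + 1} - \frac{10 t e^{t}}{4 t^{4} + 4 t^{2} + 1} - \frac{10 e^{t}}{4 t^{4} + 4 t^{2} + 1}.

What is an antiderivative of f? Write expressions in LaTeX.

The integrand splits into summands that can be handled one at a time.
Check: d/dt[- \frac{10 t e^{t}}{2 t^{2} + 1}] = \frac{- 20 t^{3} e^{t} + 20 t^{2} e^{t} - 10 t e^{t} - 10 e^{t}}{4 t^{4} + 4 t^{2} + 1}, which equals f(t).

An antiderivative is F(t) = - \frac{10 t e^{t}}{2 t^{2} + 1}.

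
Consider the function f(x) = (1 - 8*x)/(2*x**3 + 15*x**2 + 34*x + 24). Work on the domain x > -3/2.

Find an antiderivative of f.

The denominator factors as (x + 2)*(x + 4)*(2*x + 3); partial fractions split f into directly integrable pieces: 52/(5*(2*x + 3)) + 33/(10*(x + 4)) - 17/(2*(x + 2)).
Check: d/dx[-(-52*log(x + 3/2) + 85*log(x + 2) - 33*log(x + 4))/10] = (1 - 8*x)/(2*x**3 + 15*x**2 + 34*x + 24) = f(x).

An antiderivative is F(x) = -(-52*log(x + 3/2) + 85*log(x + 2) - 33*log(x + 4))/10.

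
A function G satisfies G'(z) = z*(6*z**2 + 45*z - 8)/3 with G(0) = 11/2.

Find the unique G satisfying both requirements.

Whatever form G(z) takes, its d/dz must return the stated G'(z).
A general antiderivative is z**4/2 + 5*z**3 - 4*z**2/3 + 5 + C.
The condition gives C = 11/2 - (5) = 1/2.
So G(z) = (3*z**4 + 30*z**3 - 8*z**2 + 33)/6.
Check: d/dz[(3*z**4 + 30*z**3 - 8*z**2 + 33)/6] = 2*z**3 + 15*z**2 - 8*z/3, which equals G'(z).

G(z) = (3*z**4 + 30*z**3 - 8*z**2 + 33)/6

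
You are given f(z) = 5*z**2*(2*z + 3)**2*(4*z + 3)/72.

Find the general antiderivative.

The substitution u = -z**2/3 - z/2 works: f is exactly (dF/du)*(du/dz) for that inner function.
Check: d/dz[-5*(-z**2/3 - z/2)**3] = 10*z**5/9 + 25*z**4/6 + 5*z**3 + 15*z**2/8, which equals f(z).

F(z) = -5*(-z**2/3 - z/2)**3 + C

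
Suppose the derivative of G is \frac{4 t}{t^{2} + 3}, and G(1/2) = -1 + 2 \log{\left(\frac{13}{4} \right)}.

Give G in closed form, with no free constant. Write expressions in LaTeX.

G(t) = 2 \log{\left(t^{2} + 3 \right)} - 1

The substitution u = t^{2} + 3 works: G'(t) is exactly (dG/du)*(du/dt) for that inner function.
A general antiderivative is 2 \log{\left(t^{2} + 3 \right)} + C.
The condition gives C = -1 + 2 \log{\left(\frac{13}{4} \right)} - (2 \log{\left(\frac{13}{4} \right)}) = -1.
So G(t) = 2 \log{\left(t^{2} + 3 \right)} - 1.
Check: d/dt[2 \log{\left(t^{2} + 3 \right)} - 1] = \frac{4 t}{t^{2} + 3} = G'(t).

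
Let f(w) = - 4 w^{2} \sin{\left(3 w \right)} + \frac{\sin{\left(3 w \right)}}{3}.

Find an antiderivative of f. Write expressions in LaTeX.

The integrand splits into summands that can be handled one at a time.
Check: d/dw[\frac{36 w^{2} \cos{\left(3 w \right)} - 24 w \sin{\left(3 w \right)} - 11 \cos{\left(3 w \right)}}{27}] = - 4 w^{2} \sin{\left(3 w \right)} + \frac{\sin{\left(3 w \right)}}{3} = f(w).

An antiderivative is F(w) = \frac{36 w^{2} \cos{\left(3 w \right)} - 24 w \sin{\left(3 w \right)} - 11 \cos{\left(3 w \right)}}{27}.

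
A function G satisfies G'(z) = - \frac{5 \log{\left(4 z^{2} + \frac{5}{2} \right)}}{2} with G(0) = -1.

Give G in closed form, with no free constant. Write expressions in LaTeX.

Check a candidate G(z) by differentiating: d/dz[G] must match the given G'(z).
A general antiderivative is - \frac{5 z \log{\left(4 z^{2} + \frac{5}{2} \right)}}{2} + 5 z - \frac{5 \sqrt{10} \operatorname{atan}{\left(\frac{2 \sqrt{10} z}{5} \right)}}{4} + C.
The condition gives C = -1 - (0) = -1.
So G(z) = - \frac{5 z \log{\left(4 z^{2} + \frac{5}{2} \right)}}{2} + 5 z - \frac{5 \sqrt{10} \operatorname{atan}{\left(\frac{2 \sqrt{10} z}{5} \right)}}{4} - 1.
Check: d/dz[- \frac{5 z \log{\left(4 z^{2} + \frac{5}{2} \right)}}{2} + 5 z - \frac{5 \sqrt{10} \operatorname{atan}{\left(\frac{2 \sqrt{10} z}{5} \right)}}{4} - 1] = - \frac{5 \log{\left(4 z^{2} + \frac{5}{2} \right)}}{2} = G'(z).

G(z) = - \frac{5 z \log{\left(4 z^{2} + \frac{5}{2} \right)}}{2} + 5 z - \frac{5 \sqrt{10} \operatorname{atan}{\left(\frac{2 \sqrt{10} z}{5} \right)}}{4} - 1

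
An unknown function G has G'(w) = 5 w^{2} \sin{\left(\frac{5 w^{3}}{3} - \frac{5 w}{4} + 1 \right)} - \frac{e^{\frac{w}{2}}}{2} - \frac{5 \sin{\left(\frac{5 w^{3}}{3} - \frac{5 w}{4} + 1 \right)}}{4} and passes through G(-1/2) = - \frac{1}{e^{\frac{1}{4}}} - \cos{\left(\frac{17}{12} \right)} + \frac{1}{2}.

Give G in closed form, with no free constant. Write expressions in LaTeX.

Integrate term by term and add the pieces.
A general antiderivative is - e^{\frac{w}{2}} - \cos{\left(\frac{5 w^{3}}{3} - \frac{5 w}{4} + 1 \right)} + C.
The condition gives C = - \frac{1}{e^{\frac{1}{4}}} - \cos{\left(\frac{17}{12} \right)} + \frac{1}{2} - (- \frac{1}{e^{\frac{1}{4}}} - \cos{\left(\frac{17}{12} \right)}) = \frac{1}{2}.
So G(w) = - \frac{2 e^{\frac{w}{2}} + 2 \cos{\left(\frac{5 w^{3}}{3} - \frac{5 w}{4} + 1 \right)} - 1}{2}.
Check: d/dw[- \frac{2 e^{\frac{w}{2}} + 2 \cos{\left(\frac{5 w^{3}}{3} - \frac{5 w}{4} + 1 \right)} - 1}{2}] = 5 w^{2} \sin{\left(\frac{5 w^{3}}{3} - \frac{5 w}{4} + 1 \right)} - \frac{e^{\frac{w}{2}}}{2} - \frac{5 \sin{\left(\frac{5 w^{3}}{3} - \frac{5 w}{4} + 1 \right)}}{4} = G'(w).

G(w) = - \frac{2 e^{\frac{w}{2}} + 2 \cos{\left(\frac{5 w^{3}}{3} - \frac{5 w}{4} + 1 \right)} - 1}{2}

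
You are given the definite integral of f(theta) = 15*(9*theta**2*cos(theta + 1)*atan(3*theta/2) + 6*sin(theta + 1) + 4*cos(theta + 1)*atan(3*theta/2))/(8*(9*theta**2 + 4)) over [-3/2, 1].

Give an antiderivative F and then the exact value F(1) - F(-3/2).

Recognize the product-rule pattern: f = u'v + uv' with u = 15*atan(3*theta/2)/8, v = sin(theta + 1), so integration by parts undoes it.
F(theta) = 15*sin(theta + 1)*atan(3*theta/2)/8 is an antiderivative of f.
Check: d/dtheta[15*sin(theta + 1)*atan(3*theta/2)/8] = (135*theta**2*cos(theta + 1)*atan(3*theta/2) + 90*sin(theta + 1) + 60*cos(theta + 1)*atan(3*theta/2))/(72*theta**2 + 32), which equals f(theta).
F(1) = 15*sin(2)*atan(3/2)/8; F(-3/2) = 15*sin(1/2)*atan(9/4)/8.
Integral = F(1) - F(-3/2) = -15*sin(1/2)*atan(9/4)/8 + 15*sin(2)*atan(3/2)/8.

Antiderivative: F(theta) = 15*sin(theta + 1)*atan(3*theta/2)/8; value = -15*sin(1/2)*atan(9/4)/8 + 15*sin(2)*atan(3/2)/8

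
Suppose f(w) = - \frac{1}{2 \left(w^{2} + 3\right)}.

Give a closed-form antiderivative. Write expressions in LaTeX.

Recover f(w) by differentiating a candidate F(w); any mismatch rules it out.
Check: d/dw[- \frac{\sqrt{3} \operatorname{atan}{\left(\frac{\sqrt{3} w}{3} \right)}}{6}] = - \frac{1}{2 w^{2} + 6}, which equals f(w).

An antiderivative is F(w) = - \frac{\sqrt{3} \operatorname{atan}{\left(\frac{\sqrt{3} w}{3} \right)}}{6}.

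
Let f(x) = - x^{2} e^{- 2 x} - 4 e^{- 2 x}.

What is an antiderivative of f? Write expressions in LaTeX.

An antiderivative is F(x) = \frac{x^{2} e^{- 2 x}}{2} + \frac{x e^{- 2 x}}{2} + \frac{9 e^{- 2 x}}{4}.

Recognize the product-rule pattern: f = u'v + uv' with u = \frac{x^{2}}{2} + \frac{x}{2} + \frac{9}{4}, v = e^{- 2 x}, so integration by parts undoes it.
Check: d/dx[\frac{x^{2} e^{- 2 x}}{2} + \frac{x e^{- 2 x}}{2} + \frac{9 e^{- 2 x}}{4}] = \left(- x^{2} - 4\right) e^{- 2 x}, which equals f(x).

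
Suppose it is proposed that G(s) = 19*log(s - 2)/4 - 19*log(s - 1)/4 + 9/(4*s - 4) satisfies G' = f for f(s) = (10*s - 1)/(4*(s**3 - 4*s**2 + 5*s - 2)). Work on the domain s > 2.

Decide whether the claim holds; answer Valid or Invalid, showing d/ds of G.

Valid. The derivative of G reproduces f.

d/ds[G] = (10*s - 1)/(4*s**3 - 16*s**2 + 20*s - 8)
This equals f(s) exactly, so the claim holds.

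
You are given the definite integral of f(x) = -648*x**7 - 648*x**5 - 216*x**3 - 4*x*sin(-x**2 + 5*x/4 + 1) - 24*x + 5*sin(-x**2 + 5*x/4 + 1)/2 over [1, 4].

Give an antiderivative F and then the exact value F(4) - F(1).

Antiderivative: F(x) = -81*x**8 - 108*x**6 - 54*x**4 - 12*x**2 - 2*cos(-x**2 + 5*x/4 + 1); value = -5764545 + 2*cos(5/4) - 2*cos(10)

The integrand splits into summands that can be handled one at a time.
F(x) = -81*x**8 - 108*x**6 - 54*x**4 - 12*x**2 - 2*cos(-x**2 + 5*x/4 + 1) is an antiderivative of f.
Check: d/dx[-81*x**8 - 108*x**6 - 54*x**4 - 12*x**2 - 2*cos(-x**2 + 5*x/4 + 1)] = -648*x**7 - 648*x**5 - 216*x**3 - 4*x*sin(-x**2 + 5*x/4 + 1) - 24*x + 5*sin(-x**2 + 5*x/4 + 1)/2 = f(x).
F(4) = -5764800 - 2*cos(10); F(1) = -255 - 2*cos(5/4).
Integral = F(4) - F(1) = -5764545 + 2*cos(5/4) - 2*cos(10).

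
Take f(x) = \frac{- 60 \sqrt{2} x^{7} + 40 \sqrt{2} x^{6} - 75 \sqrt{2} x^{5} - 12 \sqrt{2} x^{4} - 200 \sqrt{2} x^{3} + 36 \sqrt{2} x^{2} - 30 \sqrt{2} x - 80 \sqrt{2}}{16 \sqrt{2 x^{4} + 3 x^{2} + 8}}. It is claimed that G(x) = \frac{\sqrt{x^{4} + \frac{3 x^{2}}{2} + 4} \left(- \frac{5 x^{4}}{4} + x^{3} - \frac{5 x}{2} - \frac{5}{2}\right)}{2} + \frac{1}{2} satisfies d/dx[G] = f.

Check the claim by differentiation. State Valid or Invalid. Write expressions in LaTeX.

d/dx[G] = \frac{\sqrt{2} \left(- 60 x^{7} + 40 x^{6} - 75 x^{5} - 12 x^{4} - 200 x^{3} + 36 x^{2} - 30 x - 80\right)}{16 \sqrt{2 x^{4} + 3 x^{2} + 8}}
This equals f(x) exactly, so the claim holds.

Valid - the claim checks out under differentiation.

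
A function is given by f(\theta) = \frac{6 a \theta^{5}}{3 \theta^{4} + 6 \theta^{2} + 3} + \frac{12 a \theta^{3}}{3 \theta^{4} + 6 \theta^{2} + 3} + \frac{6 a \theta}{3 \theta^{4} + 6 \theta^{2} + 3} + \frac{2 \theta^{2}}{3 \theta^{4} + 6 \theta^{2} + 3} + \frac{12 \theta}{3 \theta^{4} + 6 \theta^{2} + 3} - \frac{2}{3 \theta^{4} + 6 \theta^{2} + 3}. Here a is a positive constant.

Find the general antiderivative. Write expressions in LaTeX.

F(\theta) = \frac{3 a \theta^{4} + 3 a \theta^{2} - 2 \theta - 6}{3 \left(\theta^{2} + 1\right)} + C

The integrand splits into summands that can be handled one at a time.
Check: d/d\theta[\frac{3 a \theta^{4} + 3 a \theta^{2} - 2 \theta - 6}{3 \left(\theta^{2} + 1\right)}] = \frac{6 a \theta^{5} + 12 a \theta^{3} + 6 a \theta + 2 \theta^{2} + 12 \theta - 2}{3 \theta^{4} + 6 \theta^{2} + 3}, which equals f(\theta).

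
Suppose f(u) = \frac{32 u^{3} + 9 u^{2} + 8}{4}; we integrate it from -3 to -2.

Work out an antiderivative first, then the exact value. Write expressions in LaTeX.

Antiderivative: F(u) = 2 u^{4} + \frac{3 u^{3}}{4} + 2 u; value = - \frac{455}{4}

Check any antiderivative F(u) by computing F'(u) and comparing it with f(u).
F(u) = 2 u^{4} + \frac{3 u^{3}}{4} + 2 u is an antiderivative of f.
Check: d/du[2 u^{4} + \frac{3 u^{3}}{4} + 2 u] = 8 u^{3} + \frac{9 u^{2}}{4} + 2, which equals f(u).
F(-2) = 22; F(-3) = \frac{543}{4}.
Integral = F(-2) - F(-3) = - \frac{455}{4}.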